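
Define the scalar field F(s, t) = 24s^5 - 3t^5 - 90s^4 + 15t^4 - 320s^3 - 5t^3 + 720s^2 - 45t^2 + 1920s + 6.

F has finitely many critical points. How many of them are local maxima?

F separates as a function of s plus a function of t, so ∇F=0 decouples.
∂F/∂s = 120(s - 4)(s - 2)(s + 1)(s + 2) = 0 at s ∈ {-2, -1, 2, 4}; ∂F/∂t = -15t(t - 3)(t - 2)(t + 1) = 0 at t ∈ {-1, 0, 2, 3}.
The Hessian is diagonal: diag(F_ss, F_tt). Second derivatives: F_ss(-2)=-2880, F_ss(-1)=1800, F_ss(2)=-2880, F_ss(4)=7200; F_tt(-1)=180, F_tt(0)=-90, F_tt(2)=90, F_tt(3)=-180.
Local maxima occur where both diagonal entries negative: (-2, 0), (-2, 3), (2, 0), (2, 3). Count: 4.

4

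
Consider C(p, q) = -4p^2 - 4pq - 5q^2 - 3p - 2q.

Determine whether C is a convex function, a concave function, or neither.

C is quadratic, so its Hessian is the constant matrix H = [[-8, -4], [-4, -10]].
det(H) = 64, tr(H) = -18.
det(H) > 0 and tr(H) < 0, so H is negative definite everywhere: concave.

concave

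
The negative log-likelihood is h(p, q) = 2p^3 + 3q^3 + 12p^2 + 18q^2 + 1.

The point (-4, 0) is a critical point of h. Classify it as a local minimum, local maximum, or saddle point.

The mixed partial ∂²h/∂p∂q is 0, so the Hessian at any point is diag(h_pp, h_qq) = diag(12(p + 2), 18(q + 2)).
At (-4, 0): H = diag(-24, 36).
The eigenvalues have opposite signs, so H is indefinite: a saddle point.

saddle point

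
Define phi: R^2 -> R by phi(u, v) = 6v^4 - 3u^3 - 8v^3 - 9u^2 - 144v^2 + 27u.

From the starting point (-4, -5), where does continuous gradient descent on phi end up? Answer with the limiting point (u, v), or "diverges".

phi is separable, so gradient descent decouples: u follows -∂phi/∂u, v follows -∂phi/∂v.
∂phi/∂u = -9(u - 1)(u + 3); at u=-4 this is -45, so u increases.
∂phi/∂v = 24v(v - 4)(v + 3); at v=-5 this is -2160, so v increases.
u converges to its nearest critical value -3 (a local min of the u-part); v converges to -3. The iterate converges to (-3, -3).

(-3, -3)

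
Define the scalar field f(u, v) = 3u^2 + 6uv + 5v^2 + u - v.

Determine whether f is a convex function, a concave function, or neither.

convex

f is quadratic, so its Hessian is the constant matrix H = [[6, 6], [6, 10]].
det(H) = 24, tr(H) = 16.
det(H) > 0 and tr(H) > 0, so H is positive definite everywhere: convex.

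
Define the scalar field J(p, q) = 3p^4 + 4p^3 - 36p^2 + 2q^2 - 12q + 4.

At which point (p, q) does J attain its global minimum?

J(p,q) separates as A(p) + B(q) + 4, so its minimum is min A + min B + 4.
A'(p) = 12p(p - 2)(p + 3) vanishes at p ∈ {-3, 0, 2}; B'(q) = 4q - 12 vanishes at q ∈ {3}.
Local minima of A (where A''>0): A(-3)=-189, A(2)=-64. Local minima of B: B(3)=-18.
So the global minimum of J is A(-3) + B(3) + 4 = -189 − 18 + 4 = -203, attained at (-3, 3).

(-3, 3)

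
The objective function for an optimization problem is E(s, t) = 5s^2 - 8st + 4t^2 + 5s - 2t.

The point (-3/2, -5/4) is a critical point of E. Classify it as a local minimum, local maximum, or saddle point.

The Hessian of E is constant: H = [[10, -8], [-8, 8]].
det(H) = 10·8 − (-8)² = 16.
det(H) > 0 and tr(H) = 18 > 0, so H is positive definite and the point is a local minimum.

local minimum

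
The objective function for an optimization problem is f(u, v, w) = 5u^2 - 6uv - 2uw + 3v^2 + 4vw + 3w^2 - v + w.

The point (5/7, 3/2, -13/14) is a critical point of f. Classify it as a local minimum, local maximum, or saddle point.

The Hessian is constant: H = [[10, -6, -2], [-6, 6, 4], [-2, 4, 6]].
Leading principal minors: Δ₁ = 10, Δ₂ = 24, Δ₃ = 56.
All leading minors are positive, so H is positive definite: a local minimum.

local minimum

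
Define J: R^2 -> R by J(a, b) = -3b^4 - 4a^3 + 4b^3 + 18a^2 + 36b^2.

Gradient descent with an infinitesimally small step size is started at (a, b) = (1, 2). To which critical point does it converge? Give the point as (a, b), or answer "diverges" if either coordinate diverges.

(0, 0)

J is separable, so gradient descent decouples: a follows -∂J/∂a, b follows -∂J/∂b.
∂J/∂a = -12a(a - 3); at a=1 this is 24, so a decreases.
∂J/∂b = -12b(b - 3)(b + 2); at b=2 this is 96, so b decreases.
a converges to its nearest critical value 0 (a local min of the a-part); b converges to 0. The iterate converges to (0, 0).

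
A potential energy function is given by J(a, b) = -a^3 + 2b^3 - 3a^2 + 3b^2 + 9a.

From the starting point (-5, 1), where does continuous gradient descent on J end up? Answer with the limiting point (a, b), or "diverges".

(-3, 0)

J is separable, so gradient descent decouples: a follows -∂J/∂a, b follows -∂J/∂b.
∂J/∂a = -3(a - 1)(a + 3); at a=-5 this is -36, so a increases.
∂J/∂b = 6b(b + 1); at b=1 this is 12, so b decreases.
a converges to its nearest critical value -3 (a local min of the a-part); b converges to 0. The iterate converges to (-3, 0).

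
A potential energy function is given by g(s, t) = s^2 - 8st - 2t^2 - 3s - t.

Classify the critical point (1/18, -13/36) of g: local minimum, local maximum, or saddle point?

The Hessian of g is constant: H = [[2, -8], [-8, -4]].
det(H) = 2·(-4) − (-8)² = -72.
Since det(H) < 0, H is indefinite and the critical point is a saddle point.

saddle point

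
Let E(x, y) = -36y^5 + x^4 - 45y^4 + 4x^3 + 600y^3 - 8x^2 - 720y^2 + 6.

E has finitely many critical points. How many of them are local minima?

E separates as a function of x plus a function of y, so ∇E=0 decouples.
∂E/∂x = 4x(x - 1)(x + 4) = 0 at x ∈ {-4, 0, 1}; ∂E/∂y = -180y(y - 2)(y - 1)(y + 4) = 0 at y ∈ {-4, 0, 1, 2}.
The Hessian is diagonal: diag(E_xx, E_yy). Second derivatives: E_xx(-4)=80, E_xx(0)=-16, E_xx(1)=20; E_yy(-4)=21600, E_yy(0)=-1440, E_yy(1)=900, E_yy(2)=-2160.
Local minima occur where both diagonal entries positive: (-4, -4), (-4, 1), (1, -4), (1, 1). Count: 4.

4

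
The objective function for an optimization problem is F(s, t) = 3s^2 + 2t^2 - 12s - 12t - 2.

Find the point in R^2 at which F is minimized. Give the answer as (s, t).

F(s,t) separates as P(s) + Q(t) − 2, so its minimum is min P + min Q − 2.
P'(s) = 6s - 12 vanishes at s ∈ {2}; Q'(t) = 4(t - 3) vanishes at t ∈ {3}.
Local minima of P (where P''>0): P(2)=-12. Local minima of Q: Q(3)=-18.
So the global minimum of F is P(2) + Q(3) − 2 = -12 − 18 − 2 = -32, attained at (2, 3).

(2, 3)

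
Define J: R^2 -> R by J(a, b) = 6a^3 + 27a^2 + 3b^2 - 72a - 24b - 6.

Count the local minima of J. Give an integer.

1

J separates as a function of a plus a function of b, so ∇J=0 decouples.
∂J/∂a = 18(a - 1)(a + 4) = 0 at a ∈ {-4, 1}; ∂J/∂b = 6(b - 4) = 0 at b ∈ {4}.
The Hessian is diagonal: diag(J_aa, J_bb). Second derivatives: J_aa(-4)=-90, J_aa(1)=90; J_bb(4)=6.
Local minima occur where both diagonal entries positive: (1, 4). Count: 1.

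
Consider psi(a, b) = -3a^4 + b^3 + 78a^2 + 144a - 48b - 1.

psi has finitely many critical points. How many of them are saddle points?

3

psi separates as a function of a plus a function of b, so ∇psi=0 decouples.
∂psi/∂a = -12(a - 4)(a + 1)(a + 3) = 0 at a ∈ {-3, -1, 4}; ∂psi/∂b = 3(b - 4)(b + 4) = 0 at b ∈ {-4, 4}.
The Hessian is diagonal: diag(psi_aa, psi_bb). Second derivatives: psi_aa(-3)=-168, psi_aa(-1)=120, psi_aa(4)=-420; psi_bb(-4)=-24, psi_bb(4)=24.
Saddle points occur where the two diagonal entries have opposite signs: (-3, 4), (-1, -4), (4, 4). Count: 3.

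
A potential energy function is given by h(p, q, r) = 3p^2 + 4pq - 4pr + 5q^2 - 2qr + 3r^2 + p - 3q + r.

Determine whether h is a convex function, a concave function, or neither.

h is quadratic, so its Hessian is the constant matrix H = [[6, 4, -4], [4, 10, -2], [-4, -2, 6]].
Leading principal minors: 6, 44, 144.
All positive ⇒ H ≻ 0 ⇒ convex.

convex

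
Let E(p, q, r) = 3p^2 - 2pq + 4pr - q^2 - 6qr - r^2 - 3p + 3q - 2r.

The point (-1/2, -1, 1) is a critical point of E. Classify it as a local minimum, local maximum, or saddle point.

saddle point

The Hessian is constant: H = [[6, -2, 4], [-2, -2, -6], [4, -6, -2]].
Leading principal minors: Δ₁ = 6, Δ₂ = -16, Δ₃ = -56.
The minors fit neither the all-positive nor the alternating-sign pattern, so H is indefinite: a saddle point.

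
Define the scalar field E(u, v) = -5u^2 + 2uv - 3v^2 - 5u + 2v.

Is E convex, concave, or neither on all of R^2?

E is quadratic, so its Hessian is the constant matrix H = [[-10, 2], [2, -6]].
det(H) = 56, tr(H) = -16.
det(H) > 0 and tr(H) < 0, so H is negative definite everywhere: concave.

concave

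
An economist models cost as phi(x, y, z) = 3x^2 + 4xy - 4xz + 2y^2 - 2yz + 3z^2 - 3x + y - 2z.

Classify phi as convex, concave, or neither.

phi is quadratic, so its Hessian is the constant matrix H = [[6, 4, -4], [4, 4, -2], [-4, -2, 6]].
Leading principal minors: 6, 8, 24.
All positive ⇒ H ≻ 0 ⇒ convex.

convex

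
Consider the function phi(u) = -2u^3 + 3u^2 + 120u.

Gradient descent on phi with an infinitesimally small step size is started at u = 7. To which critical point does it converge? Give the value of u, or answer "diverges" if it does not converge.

diverges

phi'(u) = -6(u - 5)(u + 4), so phi'(7) = -132.
Gradient descent moves in the -phi' direction, i.e. u is increasing.
There is no critical point above u=7, and phi' keeps the same sign, so the iterate runs off to +∞.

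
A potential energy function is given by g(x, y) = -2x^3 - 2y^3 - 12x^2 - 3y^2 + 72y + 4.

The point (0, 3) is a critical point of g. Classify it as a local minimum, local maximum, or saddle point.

The mixed partial ∂²g/∂x∂y is 0, so the Hessian at any point is diag(g_xx, g_yy) = diag(-12(x + 2), -6(2y + 1)).
At (0, 3): H = diag(-24, -42).
Both eigenvalues are negative, so H is negative definite: a local maximum.

local maximum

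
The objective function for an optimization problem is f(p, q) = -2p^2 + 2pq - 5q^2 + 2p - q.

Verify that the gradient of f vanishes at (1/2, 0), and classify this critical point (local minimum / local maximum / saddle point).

local maximum

∇f = (-4p + 2q + 2, 2p - 10q - 1); substituting (1/2, 0) gives ∇f = (0, 0), so (1/2, 0) is indeed a critical point.
The Hessian of f is constant: H = [[-4, 2], [2, -10]].
det(H) = (-4)·(-10) − 2² = 36.
det(H) > 0 and tr(H) = -14 < 0, so H is negative definite and the point is a local maximum.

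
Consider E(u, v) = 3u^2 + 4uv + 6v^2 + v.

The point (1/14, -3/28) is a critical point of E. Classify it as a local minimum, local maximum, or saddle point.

local minimum

The Hessian of E is constant: H = [[6, 4], [4, 12]].
det(H) = 6·12 − 4² = 56.
det(H) > 0 and tr(H) = 18 > 0, so H is positive definite and the point is a local minimum.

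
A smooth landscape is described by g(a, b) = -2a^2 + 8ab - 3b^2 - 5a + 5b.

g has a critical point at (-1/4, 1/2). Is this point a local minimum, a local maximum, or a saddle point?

The Hessian of g is constant: H = [[-4, 8], [8, -6]].
det(H) = (-4)·(-6) − 8² = -40.
Since det(H) < 0, H is indefinite and the critical point is a saddle point.

saddle point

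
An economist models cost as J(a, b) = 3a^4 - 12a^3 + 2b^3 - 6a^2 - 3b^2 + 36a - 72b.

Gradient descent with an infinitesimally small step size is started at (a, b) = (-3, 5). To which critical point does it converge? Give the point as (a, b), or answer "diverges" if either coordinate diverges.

J is separable, so gradient descent decouples: a follows -∂J/∂a, b follows -∂J/∂b.
∂J/∂a = 12(a - 3)(a - 1)(a + 1); at a=-3 this is -576, so a increases.
∂J/∂b = 6(b - 4)(b + 3); at b=5 this is 48, so b decreases.
a converges to its nearest critical value -1 (a local min of the a-part); b converges to 4. The iterate converges to (-1, 4).

(-1, 4)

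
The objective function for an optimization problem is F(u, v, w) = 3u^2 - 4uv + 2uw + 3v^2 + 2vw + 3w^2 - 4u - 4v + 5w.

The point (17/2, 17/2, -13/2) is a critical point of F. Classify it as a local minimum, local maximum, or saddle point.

The Hessian is constant: H = [[6, -4, 2], [-4, 6, 2], [2, 2, 6]].
Leading principal minors: Δ₁ = 6, Δ₂ = 20, Δ₃ = 40.
All leading minors are positive, so H is positive definite: a local minimum.

local minimum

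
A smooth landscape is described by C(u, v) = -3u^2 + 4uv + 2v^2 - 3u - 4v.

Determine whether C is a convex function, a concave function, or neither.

C is quadratic, so its Hessian is the constant matrix H = [[-6, 4], [4, 4]].
det(H) = -40, tr(H) = -2.
det(H) < 0, so H is indefinite: neither convex nor concave.

neither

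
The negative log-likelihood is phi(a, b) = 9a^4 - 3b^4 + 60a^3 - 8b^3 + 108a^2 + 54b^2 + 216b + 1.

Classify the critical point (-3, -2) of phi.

The mixed partial ∂²phi/∂a∂b is 0, so the Hessian at any point is diag(phi_aa, phi_bb) = diag(36(3a^2 + 10a + 6), 12(-3b^2 - 4b + 9)).
At (-3, -2): H = diag(108, 60).
Both eigenvalues are positive, so H is positive definite: a local minimum.

local minimum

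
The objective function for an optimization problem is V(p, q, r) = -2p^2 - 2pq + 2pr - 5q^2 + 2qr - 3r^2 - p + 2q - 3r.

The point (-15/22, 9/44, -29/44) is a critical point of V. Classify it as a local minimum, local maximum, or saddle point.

The Hessian is constant: H = [[-4, -2, 2], [-2, -10, 2], [2, 2, -6]].
Leading principal minors: Δ₁ = -4, Δ₂ = 36, Δ₃ = -176.
The minors alternate sign starting negative (−, +, −), so H is negative definite: a local maximum.

local maximum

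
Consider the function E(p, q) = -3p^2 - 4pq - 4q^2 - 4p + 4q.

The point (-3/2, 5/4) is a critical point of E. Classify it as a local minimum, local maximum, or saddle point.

local maximum

The Hessian of E is constant: H = [[-6, -4], [-4, -8]].
det(H) = (-6)·(-8) − (-4)² = 32.
det(H) > 0 and tr(H) = -14 < 0, so H is negative definite and the point is a local maximum.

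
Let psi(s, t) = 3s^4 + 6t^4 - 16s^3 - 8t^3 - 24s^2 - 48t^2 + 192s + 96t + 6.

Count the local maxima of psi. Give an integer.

1

psi separates as a function of s plus a function of t, so ∇psi=0 decouples.
∂psi/∂s = 12(s - 4)(s - 2)(s + 2) = 0 at s ∈ {-2, 2, 4}; ∂psi/∂t = 24(t - 2)(t - 1)(t + 2) = 0 at t ∈ {-2, 1, 2}.
The Hessian is diagonal: diag(psi_ss, psi_tt). Second derivatives: psi_ss(-2)=288, psi_ss(2)=-96, psi_ss(4)=144; psi_tt(-2)=288, psi_tt(1)=-72, psi_tt(2)=96.
Local maxima occur where both diagonal entries negative: (2, 1). Count: 1.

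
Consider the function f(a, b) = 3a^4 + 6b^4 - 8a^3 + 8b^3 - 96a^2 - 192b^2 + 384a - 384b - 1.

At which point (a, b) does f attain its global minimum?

f(a,b) separates as P(a) + Q(b) − 1, so its minimum is min P + min Q − 1.
P'(a) = 12(a - 4)(a - 2)(a + 4) vanishes at a ∈ {-4, 2, 4}; Q'(b) = 24(b - 4)(b + 1)(b + 4) vanishes at b ∈ {-4, -1, 4}.
Local minima of P (where P''>0): P(-4)=-1792, P(4)=256. Local minima of Q: Q(-4)=-512, Q(4)=-2560.
So the global minimum of f is P(-4) + Q(4) − 1 = -1792 − 2560 − 1 = -4353, attained at (-4, 4).

(-4, 4)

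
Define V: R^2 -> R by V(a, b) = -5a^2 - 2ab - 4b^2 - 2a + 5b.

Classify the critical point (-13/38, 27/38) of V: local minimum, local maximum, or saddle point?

The Hessian of V is constant: H = [[-10, -2], [-2, -8]].
det(H) = (-10)·(-8) − (-2)² = 76.
det(H) > 0 and tr(H) = -18 < 0, so H is negative definite and the point is a local maximum.

local maximum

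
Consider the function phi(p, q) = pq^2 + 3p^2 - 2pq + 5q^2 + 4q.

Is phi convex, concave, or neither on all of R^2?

neither

The term pq^2 is cubic, so the Hessian is not constant.
∂²phi/∂q² = 2p + 10, which takes both signs as p varies (negative for sufficiently negative p). A diagonal entry of the Hessian changing sign means the Hessian is neither positive- nor negative-semidefinite on all of R^2.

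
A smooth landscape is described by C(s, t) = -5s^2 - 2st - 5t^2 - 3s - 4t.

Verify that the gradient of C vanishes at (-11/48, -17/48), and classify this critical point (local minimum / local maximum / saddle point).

∇C = (-10s - 2t - 3, -2s - 10t - 4); substituting (-11/48, -17/48) gives ∇C = (0, 0), so (-11/48, -17/48) is indeed a critical point.
The Hessian of C is constant: H = [[-10, -2], [-2, -10]].
det(H) = (-10)·(-10) − (-2)² = 96.
det(H) > 0 and tr(H) = -20 < 0, so H is negative definite and the point is a local maximum.

local maximum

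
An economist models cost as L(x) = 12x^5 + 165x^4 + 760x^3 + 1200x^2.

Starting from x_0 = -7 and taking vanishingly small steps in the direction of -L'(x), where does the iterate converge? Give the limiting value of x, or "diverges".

diverges

L'(x) = 60x(x + 2)(x + 4)(x + 5), so L'(-7) = 12600.
Gradient descent moves in the -L' direction, i.e. x is decreasing.
There is no critical point below x=-7, and L' keeps the same sign, so the iterate runs off to −∞.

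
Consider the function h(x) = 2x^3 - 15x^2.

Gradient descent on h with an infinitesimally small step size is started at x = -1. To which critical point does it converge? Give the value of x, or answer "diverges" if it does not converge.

h'(x) = 6x(x - 5), so h'(-1) = 36.
Gradient descent moves in the -h' direction, i.e. x is decreasing.
There is no critical point below x=-1, and h' keeps the same sign, so the iterate runs off to −∞.

diverges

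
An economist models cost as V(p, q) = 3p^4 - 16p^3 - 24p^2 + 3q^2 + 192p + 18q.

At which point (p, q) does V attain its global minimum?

(-2, -3)

V(p,q) separates as A(p) + B(q), so its minimum is min A + min B.
A'(p) = 12(p - 4)(p - 2)(p + 2) vanishes at p ∈ {-2, 2, 4}; B'(q) = 6q + 18 vanishes at q ∈ {-3}.
Local minima of A (where A''>0): A(-2)=-304, A(4)=128. Local minima of B: B(-3)=-27.
So the global minimum of V is A(-2) + B(-3) = -304 − 27 = -331, attained at (-2, -3).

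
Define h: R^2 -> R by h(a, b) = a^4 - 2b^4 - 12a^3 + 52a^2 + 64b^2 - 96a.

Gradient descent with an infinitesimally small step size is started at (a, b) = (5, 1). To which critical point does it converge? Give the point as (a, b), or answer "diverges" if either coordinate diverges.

h is separable, so gradient descent decouples: a follows -∂h/∂a, b follows -∂h/∂b.
∂h/∂a = 4(a - 4)(a - 3)(a - 2); at a=5 this is 24, so a decreases.
∂h/∂b = -8b(b - 4)(b + 4); at b=1 this is 120, so b decreases.
a converges to its nearest critical value 4 (a local min of the a-part); b converges to 0. The iterate converges to (4, 0).

(4, 0)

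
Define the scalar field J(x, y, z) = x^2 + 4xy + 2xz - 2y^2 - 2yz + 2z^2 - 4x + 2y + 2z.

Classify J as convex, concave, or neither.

J is quadratic, so its Hessian is the constant matrix H = [[2, 4, 2], [4, -4, -2], [2, -2, 4]].
Leading principal minors: 2, -24, -120.
Neither pattern holds ⇒ H is indefinite ⇒ neither convex nor concave.

neither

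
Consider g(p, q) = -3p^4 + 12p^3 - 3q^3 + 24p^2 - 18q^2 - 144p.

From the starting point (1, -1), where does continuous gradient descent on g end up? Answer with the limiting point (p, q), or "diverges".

g is separable, so gradient descent decouples: p follows -∂g/∂p, q follows -∂g/∂q.
∂g/∂p = -12(p - 3)(p - 2)(p + 2); at p=1 this is -72, so p increases.
∂g/∂q = -9q(q + 4); at q=-1 this is 27, so q decreases.
p converges to its nearest critical value 2 (a local min of the p-part); q converges to -4. The iterate converges to (2, -4).

(2, -4)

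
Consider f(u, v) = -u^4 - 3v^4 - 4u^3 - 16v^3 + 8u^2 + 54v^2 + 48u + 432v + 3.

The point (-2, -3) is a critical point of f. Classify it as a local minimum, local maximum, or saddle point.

The mixed partial ∂²f/∂u∂v is 0, so the Hessian at any point is diag(f_uu, f_vv) = diag(4(-3u^2 - 6u + 4), 12(-3v^2 - 8v + 9)).
At (-2, -3): H = diag(16, 72).
Both eigenvalues are positive, so H is positive definite: a local minimum.

local minimum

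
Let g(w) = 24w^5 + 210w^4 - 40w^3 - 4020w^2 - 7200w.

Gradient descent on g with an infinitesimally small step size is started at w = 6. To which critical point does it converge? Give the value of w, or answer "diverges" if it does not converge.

3

g'(w) = 120(w - 3)(w + 1)(w + 4)(w + 5), so g'(6) = 277200.
Gradient descent moves in the -g' direction, i.e. w is decreasing.
The nearest critical point in that direction is w = 3, where g'' = 26880 > 0 (a local minimum). The iterate converges there.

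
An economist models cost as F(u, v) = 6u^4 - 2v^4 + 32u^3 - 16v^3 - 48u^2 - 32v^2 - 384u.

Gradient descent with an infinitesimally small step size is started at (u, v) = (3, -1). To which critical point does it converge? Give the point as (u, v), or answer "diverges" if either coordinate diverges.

(2, -2)

F is separable, so gradient descent decouples: u follows -∂F/∂u, v follows -∂F/∂v.
∂F/∂u = 24(u - 2)(u + 2)(u + 4); at u=3 this is 840, so u decreases.
∂F/∂v = -8v(v + 2)(v + 4); at v=-1 this is 24, so v decreases.
u converges to its nearest critical value 2 (a local min of the u-part); v converges to -2. The iterate converges to (2, -2).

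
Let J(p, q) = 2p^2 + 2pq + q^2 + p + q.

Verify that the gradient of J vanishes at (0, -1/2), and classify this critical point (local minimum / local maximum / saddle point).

∇J = (4p + 2q + 1, 2p + 2q + 1); substituting (0, -1/2) gives ∇J = (0, 0), so (0, -1/2) is indeed a critical point.
The Hessian of J is constant: H = [[4, 2], [2, 2]].
det(H) = 4·2 − 2² = 4.
det(H) > 0 and tr(H) = 6 > 0, so H is positive definite and the point is a local minimum.

local minimum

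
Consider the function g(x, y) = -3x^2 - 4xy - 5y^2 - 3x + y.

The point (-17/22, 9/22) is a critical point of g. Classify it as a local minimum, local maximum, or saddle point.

local maximum

The Hessian of g is constant: H = [[-6, -4], [-4, -10]].
det(H) = (-6)·(-10) − (-4)² = 44.
det(H) > 0 and tr(H) = -16 < 0, so H is negative definite and the point is a local maximum.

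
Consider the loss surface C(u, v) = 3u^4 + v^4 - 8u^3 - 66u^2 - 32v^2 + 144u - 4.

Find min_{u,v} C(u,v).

C(u,v) separates as P(u) + Q(v) − 4, so its minimum is min P + min Q − 4.
P'(u) = 12(u - 4)(u - 1)(u + 3) vanishes at u ∈ {-3, 1, 4}; Q'(v) = 4v(v - 4)(v + 4) vanishes at v ∈ {-4, 0, 4}.
Local minima of P (where P''>0): P(-3)=-567, P(4)=-224. Local minima of Q: Q(-4)=-256, Q(4)=-256.
So the global minimum of C is P(-3) + Q(-4) − 4 = -567 − 256 − 4 = -827, attained at (-3, -4).

-827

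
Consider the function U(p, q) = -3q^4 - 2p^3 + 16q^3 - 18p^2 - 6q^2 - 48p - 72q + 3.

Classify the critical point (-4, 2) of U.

local minimum

The mixed partial ∂²U/∂p∂q is 0, so the Hessian at any point is diag(U_pp, U_qq) = diag(-12(p + 3), 12(-3q^2 + 8q - 1)).
At (-4, 2): H = diag(12, 36).
Both eigenvalues are positive, so H is positive definite: a local minimum.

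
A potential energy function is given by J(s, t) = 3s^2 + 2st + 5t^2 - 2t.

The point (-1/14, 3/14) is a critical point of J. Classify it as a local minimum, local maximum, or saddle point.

The Hessian of J is constant: H = [[6, 2], [2, 10]].
det(H) = 6·10 − 2² = 56.
det(H) > 0 and tr(H) = 16 > 0, so H is positive definite and the point is a local minimum.

local minimum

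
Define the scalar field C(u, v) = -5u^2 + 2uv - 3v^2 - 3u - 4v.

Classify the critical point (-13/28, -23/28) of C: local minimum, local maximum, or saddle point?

local maximum

The Hessian of C is constant: H = [[-10, 2], [2, -6]].
det(H) = (-10)·(-6) − 2² = 56.
det(H) > 0 and tr(H) = -16 < 0, so H is negative definite and the point is a local maximum.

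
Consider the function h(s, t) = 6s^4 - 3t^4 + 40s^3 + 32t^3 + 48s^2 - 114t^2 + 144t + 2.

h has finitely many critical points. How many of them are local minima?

h separates as a function of s plus a function of t, so ∇h=0 decouples.
∂h/∂s = 24s(s + 1)(s + 4) = 0 at s ∈ {-4, -1, 0}; ∂h/∂t = -12(t - 4)(t - 3)(t - 1) = 0 at t ∈ {1, 3, 4}.
The Hessian is diagonal: diag(h_ss, h_tt). Second derivatives: h_ss(-4)=288, h_ss(-1)=-72, h_ss(0)=96; h_tt(1)=-72, h_tt(3)=24, h_tt(4)=-36.
Local minima occur where both diagonal entries positive: (-4, 3), (0, 3). Count: 2.

2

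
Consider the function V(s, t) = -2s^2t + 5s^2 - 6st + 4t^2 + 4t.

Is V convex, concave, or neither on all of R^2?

The term -2s^2t is cubic, so the Hessian is not constant.
∂²V/∂s² = -4t + 10, which takes both signs as t varies (negative for sufficiently large t). A diagonal entry of the Hessian changing sign means the Hessian is neither positive- nor negative-semidefinite on all of R^2.

neither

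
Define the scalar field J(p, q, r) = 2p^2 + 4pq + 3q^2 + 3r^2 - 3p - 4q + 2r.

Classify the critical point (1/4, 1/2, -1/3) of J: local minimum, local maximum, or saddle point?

local minimum

The Hessian is constant: H = [[4, 4, 0], [4, 6, 0], [0, 0, 6]].
Leading principal minors: Δ₁ = 4, Δ₂ = 8, Δ₃ = 48.
All leading minors are positive, so H is positive definite: a local minimum.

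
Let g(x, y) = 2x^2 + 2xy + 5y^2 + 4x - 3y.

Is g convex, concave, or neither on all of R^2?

convex

g is quadratic, so its Hessian is the constant matrix H = [[4, 2], [2, 10]].
det(H) = 36, tr(H) = 14.
det(H) > 0 and tr(H) > 0, so H is positive definite everywhere: convex.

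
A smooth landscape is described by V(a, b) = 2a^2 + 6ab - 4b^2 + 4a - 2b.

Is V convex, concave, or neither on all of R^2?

neither

V is quadratic, so its Hessian is the constant matrix H = [[4, 6], [6, -8]].
det(H) = -68, tr(H) = -4.
det(H) < 0, so H is indefinite: neither convex nor concave.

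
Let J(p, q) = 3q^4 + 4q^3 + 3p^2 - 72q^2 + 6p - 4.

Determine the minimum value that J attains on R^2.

J(p,q) separates as A(p) + B(q) − 4, so its minimum is min A + min B − 4.
A'(p) = 6p + 6 vanishes at p ∈ {-1}; B'(q) = 12q(q - 3)(q + 4) vanishes at q ∈ {-4, 0, 3}.
Local minima of A (where A''>0): A(-1)=-3. Local minima of B: B(-4)=-640, B(3)=-297.
So the global minimum of J is A(-1) + B(-4) − 4 = -3 − 640 − 4 = -647, attained at (-1, -4).

-647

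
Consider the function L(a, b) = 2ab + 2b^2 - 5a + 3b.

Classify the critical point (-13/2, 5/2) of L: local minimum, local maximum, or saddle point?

The Hessian of L is constant: H = [[0, 2], [2, 4]].
det(H) = 0·4 − 2² = -4.
Since det(H) < 0, H is indefinite and the critical point is a saddle point.

saddle point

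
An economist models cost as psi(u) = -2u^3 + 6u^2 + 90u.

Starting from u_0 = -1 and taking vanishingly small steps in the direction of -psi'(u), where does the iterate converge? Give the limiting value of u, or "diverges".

psi'(u) = -6(u - 5)(u + 3), so psi'(-1) = 72.
Gradient descent moves in the -psi' direction, i.e. u is decreasing.
The nearest critical point in that direction is u = -3, where psi'' = 48 > 0 (a local minimum). The iterate converges there.

-3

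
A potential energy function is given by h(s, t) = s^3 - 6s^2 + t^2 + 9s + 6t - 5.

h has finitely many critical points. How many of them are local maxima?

h separates as a function of s plus a function of t, so ∇h=0 decouples.
∂h/∂s = 3(s - 3)(s - 1) = 0 at s ∈ {1, 3}; ∂h/∂t = 2(t + 3) = 0 at t ∈ {-3}.
The Hessian is diagonal: diag(h_ss, h_tt). Second derivatives: h_ss(1)=-6, h_ss(3)=6; h_tt(-3)=2.
Local maxima occur where both diagonal entries negative: none. Count: 0.

0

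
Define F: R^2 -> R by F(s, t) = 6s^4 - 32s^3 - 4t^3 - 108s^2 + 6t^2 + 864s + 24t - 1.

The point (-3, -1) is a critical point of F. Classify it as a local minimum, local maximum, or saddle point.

local minimum

The mixed partial ∂²F/∂s∂t is 0, so the Hessian at any point is diag(F_ss, F_tt) = diag(24(3s^2 - 8s - 9), 12(-2t + 1)).
At (-3, -1): H = diag(1008, 36).
Both eigenvalues are positive, so H is positive definite: a local minimum.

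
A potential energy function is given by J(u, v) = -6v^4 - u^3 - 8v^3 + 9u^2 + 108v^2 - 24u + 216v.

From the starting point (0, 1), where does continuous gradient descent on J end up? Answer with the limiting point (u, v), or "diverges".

J is separable, so gradient descent decouples: u follows -∂J/∂u, v follows -∂J/∂v.
∂J/∂u = -3(u - 4)(u - 2); at u=0 this is -24, so u increases.
∂J/∂v = -24(v - 3)(v + 1)(v + 3); at v=1 this is 384, so v decreases.
u converges to its nearest critical value 2 (a local min of the u-part); v converges to -1. The iterate converges to (2, -1).

(2, -1)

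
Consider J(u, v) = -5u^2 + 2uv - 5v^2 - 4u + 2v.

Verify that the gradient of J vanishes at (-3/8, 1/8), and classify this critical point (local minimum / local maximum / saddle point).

local maximum

∇J = (-10u + 2v - 4, 2u - 10v + 2); substituting (-3/8, 1/8) gives ∇J = (0, 0), so (-3/8, 1/8) is indeed a critical point.
The Hessian of J is constant: H = [[-10, 2], [2, -10]].
det(H) = (-10)·(-10) − 2² = 96.
det(H) > 0 and tr(H) = -20 < 0, so H is negative definite and the point is a local maximum.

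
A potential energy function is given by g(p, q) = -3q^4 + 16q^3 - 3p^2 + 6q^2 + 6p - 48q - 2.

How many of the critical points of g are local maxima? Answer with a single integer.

2

g separates as a function of p plus a function of q, so ∇g=0 decouples.
∂g/∂p = -6(p - 1) = 0 at p ∈ {1}; ∂g/∂q = -12(q - 4)(q - 1)(q + 1) = 0 at q ∈ {-1, 1, 4}.
The Hessian is diagonal: diag(g_pp, g_qq). Second derivatives: g_pp(1)=-6; g_qq(-1)=-120, g_qq(1)=72, g_qq(4)=-180.
Local maxima occur where both diagonal entries negative: (1, -1), (1, 4). Count: 2.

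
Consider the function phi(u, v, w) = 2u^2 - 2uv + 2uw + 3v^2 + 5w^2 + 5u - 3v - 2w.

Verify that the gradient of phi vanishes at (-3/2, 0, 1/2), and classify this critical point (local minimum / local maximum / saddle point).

local minimum

∇phi = (4u - 2v + 2w + 5, -2u + 6v - 3, 2u + 10w - 2); substituting (-3/2, 0, 1/2) gives ∇phi = (0, 0, 0), so (-3/2, 0, 1/2) is indeed a critical point.
The Hessian is constant: H = [[4, -2, 2], [-2, 6, 0], [2, 0, 10]].
Leading principal minors: Δ₁ = 4, Δ₂ = 20, Δ₃ = 176.
All leading minors are positive, so H is positive definite: a local minimum.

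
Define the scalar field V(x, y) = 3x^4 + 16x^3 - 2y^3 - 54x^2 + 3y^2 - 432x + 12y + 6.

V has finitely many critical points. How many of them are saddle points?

V separates as a function of x plus a function of y, so ∇V=0 decouples.
∂V/∂x = 12(x - 3)(x + 3)(x + 4) = 0 at x ∈ {-4, -3, 3}; ∂V/∂y = -6(y - 2)(y + 1) = 0 at y ∈ {-1, 2}.
The Hessian is diagonal: diag(V_xx, V_yy). Second derivatives: V_xx(-4)=84, V_xx(-3)=-72, V_xx(3)=504; V_yy(-1)=18, V_yy(2)=-18.
Saddle points occur where the two diagonal entries have opposite signs: (-4, 2), (-3, -1), (3, 2). Count: 3.

3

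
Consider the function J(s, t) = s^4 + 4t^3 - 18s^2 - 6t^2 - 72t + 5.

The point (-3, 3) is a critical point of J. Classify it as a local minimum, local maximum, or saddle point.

local minimum

The mixed partial ∂²J/∂s∂t is 0, so the Hessian at any point is diag(J_ss, J_tt) = diag(12(s^2 - 3), 12(2t - 1)).
At (-3, 3): H = diag(72, 60).
Both eigenvalues are positive, so H is positive definite: a local minimum.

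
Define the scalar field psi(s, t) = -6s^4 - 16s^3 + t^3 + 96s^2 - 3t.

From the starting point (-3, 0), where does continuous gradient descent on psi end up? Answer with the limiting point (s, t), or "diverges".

(0, 1)

psi is separable, so gradient descent decouples: s follows -∂psi/∂s, t follows -∂psi/∂t.
∂psi/∂s = -24s(s - 2)(s + 4); at s=-3 this is -360, so s increases.
∂psi/∂t = 3(t - 1)(t + 1); at t=0 this is -3, so t increases.
s converges to its nearest critical value 0 (a local min of the s-part); t converges to 1. The iterate converges to (0, 1).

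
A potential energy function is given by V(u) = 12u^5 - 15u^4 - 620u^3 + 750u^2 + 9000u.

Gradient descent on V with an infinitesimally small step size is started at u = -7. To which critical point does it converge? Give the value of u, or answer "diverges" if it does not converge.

diverges

V'(u) = 60(u - 5)(u - 3)(u + 2)(u + 5), so V'(-7) = 72000.
Gradient descent moves in the -V' direction, i.e. u is decreasing.
There is no critical point below u=-7, and V' keeps the same sign, so the iterate runs off to −∞.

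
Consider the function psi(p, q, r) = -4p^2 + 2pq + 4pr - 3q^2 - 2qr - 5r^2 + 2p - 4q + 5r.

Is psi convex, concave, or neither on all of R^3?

concave

psi is quadratic, so its Hessian is the constant matrix H = [[-8, 2, 4], [2, -6, -2], [4, -2, -10]].
Leading principal minors: -8, 44, -344.
Signs alternate −, +, − ⇒ H ≺ 0 ⇒ concave.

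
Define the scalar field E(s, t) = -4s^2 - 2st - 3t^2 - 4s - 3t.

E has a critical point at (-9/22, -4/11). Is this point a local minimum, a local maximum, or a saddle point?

The Hessian of E is constant: H = [[-8, -2], [-2, -6]].
det(H) = (-8)·(-6) − (-2)² = 44.
det(H) > 0 and tr(H) = -14 < 0, so H is negative definite and the point is a local maximum.

local maximum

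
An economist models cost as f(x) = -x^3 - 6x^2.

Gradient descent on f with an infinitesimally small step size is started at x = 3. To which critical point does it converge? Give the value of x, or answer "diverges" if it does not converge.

f'(x) = -3x(x + 4), so f'(3) = -63.
Gradient descent moves in the -f' direction, i.e. x is increasing.
There is no critical point above x=3, and f' keeps the same sign, so the iterate runs off to +∞.

diverges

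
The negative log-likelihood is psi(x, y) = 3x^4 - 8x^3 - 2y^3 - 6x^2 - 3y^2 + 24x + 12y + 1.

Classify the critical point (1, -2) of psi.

saddle point

The mixed partial ∂²psi/∂x∂y is 0, so the Hessian at any point is diag(psi_xx, psi_yy) = diag(12(3x^2 - 4x - 1), -6(2y + 1)).
At (1, -2): H = diag(-24, 18).
The eigenvalues have opposite signs, so H is indefinite: a saddle point.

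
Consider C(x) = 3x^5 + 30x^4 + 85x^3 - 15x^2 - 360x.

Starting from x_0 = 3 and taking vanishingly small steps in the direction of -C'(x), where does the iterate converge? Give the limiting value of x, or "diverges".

C'(x) = 15(x - 1)(x + 2)(x + 3)(x + 4), so C'(3) = 6300.
Gradient descent moves in the -C' direction, i.e. x is decreasing.
The nearest critical point in that direction is x = 1, where C'' = 900 > 0 (a local minimum). The iterate converges there.

1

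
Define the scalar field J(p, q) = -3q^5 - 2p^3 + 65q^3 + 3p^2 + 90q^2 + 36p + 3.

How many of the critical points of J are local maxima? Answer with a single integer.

J separates as a function of p plus a function of q, so ∇J=0 decouples.
∂J/∂p = -6(p - 3)(p + 2) = 0 at p ∈ {-2, 3}; ∂J/∂q = -15q(q - 4)(q + 1)(q + 3) = 0 at q ∈ {-3, -1, 0, 4}.
The Hessian is diagonal: diag(J_pp, J_qq). Second derivatives: J_pp(-2)=30, J_pp(3)=-30; J_qq(-3)=630, J_qq(-1)=-150, J_qq(0)=180, J_qq(4)=-2100.
Local maxima occur where both diagonal entries negative: (3, -1), (3, 4). Count: 2.

2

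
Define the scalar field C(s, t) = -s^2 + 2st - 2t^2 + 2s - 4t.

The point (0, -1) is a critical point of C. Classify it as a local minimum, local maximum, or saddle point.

The Hessian of C is constant: H = [[-2, 2], [2, -4]].
det(H) = (-2)·(-4) − 2² = 4.
det(H) > 0 and tr(H) = -6 < 0, so H is negative definite and the point is a local maximum.

local maximum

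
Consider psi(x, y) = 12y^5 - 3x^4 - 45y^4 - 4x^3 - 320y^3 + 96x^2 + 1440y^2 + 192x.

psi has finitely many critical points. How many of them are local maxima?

psi separates as a function of x plus a function of y, so ∇psi=0 decouples.
∂psi/∂x = -12(x - 4)(x + 1)(x + 4) = 0 at x ∈ {-4, -1, 4}; ∂psi/∂y = 60y(y - 4)(y - 3)(y + 4) = 0 at y ∈ {-4, 0, 3, 4}.
The Hessian is diagonal: diag(psi_xx, psi_yy). Second derivatives: psi_xx(-4)=-288, psi_xx(-1)=180, psi_xx(4)=-480; psi_yy(-4)=-13440, psi_yy(0)=2880, psi_yy(3)=-1260, psi_yy(4)=1920.
Local maxima occur where both diagonal entries negative: (-4, -4), (-4, 3), (4, -4), (4, 3). Count: 4.

4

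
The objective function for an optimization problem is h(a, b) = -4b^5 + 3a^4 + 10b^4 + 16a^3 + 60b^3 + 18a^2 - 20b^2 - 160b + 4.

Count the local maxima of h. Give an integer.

h separates as a function of a plus a function of b, so ∇h=0 decouples.
∂h/∂a = 12a(a + 1)(a + 3) = 0 at a ∈ {-3, -1, 0}; ∂h/∂b = -20(b - 4)(b - 1)(b + 1)(b + 2) = 0 at b ∈ {-2, -1, 1, 4}.
The Hessian is diagonal: diag(h_aa, h_bb). Second derivatives: h_aa(-3)=72, h_aa(-1)=-24, h_aa(0)=36; h_bb(-2)=360, h_bb(-1)=-200, h_bb(1)=360, h_bb(4)=-1800.
Local maxima occur where both diagonal entries negative: (-1, -1), (-1, 4). Count: 2.

2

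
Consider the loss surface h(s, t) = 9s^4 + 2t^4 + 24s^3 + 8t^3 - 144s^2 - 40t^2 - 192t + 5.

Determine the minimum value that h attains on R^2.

h(s,t) separates as P(s) + Q(t) + 5, so its minimum is min P + min Q + 5.
P'(s) = 36s(s - 2)(s + 4) vanishes at s ∈ {-4, 0, 2}; Q'(t) = 8(t - 3)(t + 2)(t + 4) vanishes at t ∈ {-4, -2, 3}.
Local minima of P (where P''>0): P(-4)=-1536, P(2)=-240. Local minima of Q: Q(-4)=128, Q(3)=-558.
So the global minimum of h is P(-4) + Q(3) + 5 = -1536 − 558 + 5 = -2089, attained at (-4, 3).

-2089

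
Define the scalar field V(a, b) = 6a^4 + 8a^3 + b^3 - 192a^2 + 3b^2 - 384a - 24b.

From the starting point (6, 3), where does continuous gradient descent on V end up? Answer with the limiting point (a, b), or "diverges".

(4, 2)

V is separable, so gradient descent decouples: a follows -∂V/∂a, b follows -∂V/∂b.
∂V/∂a = 24(a - 4)(a + 1)(a + 4); at a=6 this is 3360, so a decreases.
∂V/∂b = 3(b - 2)(b + 4); at b=3 this is 21, so b decreases.
a converges to its nearest critical value 4 (a local min of the a-part); b converges to 2. The iterate converges to (4, 2).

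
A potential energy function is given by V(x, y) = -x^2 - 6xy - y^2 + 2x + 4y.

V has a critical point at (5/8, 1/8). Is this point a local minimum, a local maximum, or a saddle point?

saddle point

The Hessian of V is constant: H = [[-2, -6], [-6, -2]].
det(H) = (-2)·(-2) − (-6)² = -32.
Since det(H) < 0, H is indefinite and the critical point is a saddle point.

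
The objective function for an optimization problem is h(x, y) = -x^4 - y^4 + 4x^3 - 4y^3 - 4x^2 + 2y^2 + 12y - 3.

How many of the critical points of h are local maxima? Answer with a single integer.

h separates as a function of x plus a function of y, so ∇h=0 decouples.
∂h/∂x = -4x(x - 2)(x - 1) = 0 at x ∈ {0, 1, 2}; ∂h/∂y = -4(y - 1)(y + 1)(y + 3) = 0 at y ∈ {-3, -1, 1}.
The Hessian is diagonal: diag(h_xx, h_yy). Second derivatives: h_xx(0)=-8, h_xx(1)=4, h_xx(2)=-8; h_yy(-3)=-32, h_yy(-1)=16, h_yy(1)=-32.
Local maxima occur where both diagonal entries negative: (0, -3), (0, 1), (2, -3), (2, 1). Count: 4.

4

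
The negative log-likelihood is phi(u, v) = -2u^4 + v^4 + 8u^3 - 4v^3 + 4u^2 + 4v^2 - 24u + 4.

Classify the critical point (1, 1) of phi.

saddle point

The mixed partial ∂²phi/∂u∂v is 0, so the Hessian at any point is diag(phi_uu, phi_vv) = diag(8(-3u^2 + 6u + 1), 4(3v^2 - 6v + 2)).
At (1, 1): H = diag(32, -4).
The eigenvalues have opposite signs, so H is indefinite: a saddle point.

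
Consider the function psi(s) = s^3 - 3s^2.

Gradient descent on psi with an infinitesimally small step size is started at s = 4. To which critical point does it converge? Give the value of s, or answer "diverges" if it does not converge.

2

psi'(s) = 3s(s - 2), so psi'(4) = 24.
Gradient descent moves in the -psi' direction, i.e. s is decreasing.
The nearest critical point in that direction is s = 2, where psi'' = 6 > 0 (a local minimum). The iterate converges there.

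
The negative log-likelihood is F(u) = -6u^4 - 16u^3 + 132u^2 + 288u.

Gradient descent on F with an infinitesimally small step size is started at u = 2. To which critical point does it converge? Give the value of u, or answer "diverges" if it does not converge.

F'(u) = -24(u - 3)(u + 1)(u + 4), so F'(2) = 432.
Gradient descent moves in the -F' direction, i.e. u is decreasing.
The nearest critical point in that direction is u = -1, where F'' = 288 > 0 (a local minimum). The iterate converges there.

-1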